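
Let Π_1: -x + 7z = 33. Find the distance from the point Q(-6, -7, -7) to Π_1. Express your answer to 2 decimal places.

n·Q − d = (-1)·(-6) + (0)·(-7) + (7)·(-7) − 33 = -76; |n| = √50.
Distance = |-76| / √50 = 76/√50 ≈ 10.75.

10.75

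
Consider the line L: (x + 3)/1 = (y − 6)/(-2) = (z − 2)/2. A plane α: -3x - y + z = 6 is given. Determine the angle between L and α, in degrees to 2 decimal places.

5.77

L has direction (1, -2, 2) through (-3, 6, 2).
sin θ = |n·v| / (|n||v|) = |1| / (√11 · √9) = 0.10050.
θ ≈ 5.77°.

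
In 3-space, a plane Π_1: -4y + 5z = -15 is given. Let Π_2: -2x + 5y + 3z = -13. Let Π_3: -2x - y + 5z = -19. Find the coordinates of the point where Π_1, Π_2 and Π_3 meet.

(2, 0, -3)

Solving the 3×3 linear system -4y + 5z = -15, -2x + 5y + 3z = -13, -2x - y + 5z = -19 (e.g. by elimination or Cramer's rule, determinant = 44) gives (2, 0, -3).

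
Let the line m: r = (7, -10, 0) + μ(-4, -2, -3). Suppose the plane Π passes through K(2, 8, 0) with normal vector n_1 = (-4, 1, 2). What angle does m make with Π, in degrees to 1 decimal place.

Π: n_1·r = n_1·K gives -4x + y + 2z = 0.
sin θ = |n·v| / (|n||v|) = |8| / (√21 · √29) = 0.32418.
θ ≈ 18.9°.

18.9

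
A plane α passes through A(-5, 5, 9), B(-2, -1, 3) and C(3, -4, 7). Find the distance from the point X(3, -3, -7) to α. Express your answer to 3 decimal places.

5.333

AB = (3, -6, -6), AC = (8, -9, -2); a normal to α is AB × AC = (-42, -42, 21).
Using A: α has equation -42x - 42y + 21z = 189.
n·X − d = (-42)·(3) + (-42)·(-3) + (21)·(-7) − 189 = -336; |n| = √3969.
Distance = |-336| / √3969 = 336/√3969 ≈ 5.333.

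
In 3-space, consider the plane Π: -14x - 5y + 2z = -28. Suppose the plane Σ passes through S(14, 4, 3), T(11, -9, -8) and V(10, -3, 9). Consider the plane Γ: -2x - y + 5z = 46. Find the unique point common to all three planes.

ST = (-3, -13, -11), SV = (-4, -7, 6); a normal to Σ is ST × SV = (-155, 62, -31).
Using S: Σ has equation -155x + 62y - 31z = -2015.
Solving the 3×3 linear system -14x - 5y + 2z = -28, -155x + 62y - 31z = -2015, -2x - y + 5z = 46 (e.g. by elimination or Cramer's rule, determinant = -7533) gives (7, -10, 10).

(7, -10, 10)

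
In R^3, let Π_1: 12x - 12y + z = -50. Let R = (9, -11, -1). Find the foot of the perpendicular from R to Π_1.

(-3, 1, -2)

Foot = R − λn with λ = (n·R − d)/|n|² = (239 − (-50))/289 = 1.
Foot = (9, -11, -1) − 1·(12, -12, 1) = (-3, 1, -2).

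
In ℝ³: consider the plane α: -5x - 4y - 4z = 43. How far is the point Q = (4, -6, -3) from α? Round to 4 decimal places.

3.5762

n·Q − d = (-5)·(4) + (-4)·(-6) + (-4)·(-3) − 43 = -27; |n| = √57.
Distance = |-27| / √57 = 27/√57 ≈ 3.5762.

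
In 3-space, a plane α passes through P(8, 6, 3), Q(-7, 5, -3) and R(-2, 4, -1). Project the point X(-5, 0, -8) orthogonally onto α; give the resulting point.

(-7, 0, -3)

PQ = (-15, -1, -6), PR = (-10, -2, -4); a normal to α is PQ × PR = (-8, 0, 20).
Using P: α has equation -8x + 20z = -4.
Foot = X − λn with λ = (n·X − d)/|n|² = (-120 − (-4))/464 = -1/4.
Foot = (-5, 0, -8) − (-1/4)·(-8, 0, 20) = (-7, 0, -3).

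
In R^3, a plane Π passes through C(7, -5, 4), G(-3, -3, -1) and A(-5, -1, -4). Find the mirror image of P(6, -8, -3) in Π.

(4, 2, 5)

CG = (-10, 2, -5), CA = (-12, 4, -8); a normal to Π is CG × CA = (4, -20, -16).
Using C: Π has equation 4x - 20y - 16z = 64.
λ = (n·P − d)/|n|² = (232 − 64)/672 = 1/4.
Reflection = P − 2λn = (6, -8, -3) − (1/2)·(4, -20, -16) = (4, 2, 5).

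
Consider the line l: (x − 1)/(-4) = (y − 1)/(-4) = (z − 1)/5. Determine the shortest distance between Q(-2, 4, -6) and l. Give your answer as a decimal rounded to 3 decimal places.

6.746

l has direction (-4, -4, 5) through (1, 1, 1).
Taking (1, 1, 1) on l with direction v = (-4, -4, 5): w = Q − (1, 1, 1) = (-3, 3, -7), and w × v = (-13, 43, 24).
Distance = |w × v| / |v| = √2594 / √57 ≈ 6.746.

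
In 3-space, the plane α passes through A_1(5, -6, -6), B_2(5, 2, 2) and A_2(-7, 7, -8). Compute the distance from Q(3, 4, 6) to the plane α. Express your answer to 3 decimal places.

A_1B_2 = (0, 8, 8), A_1A_2 = (-12, 13, -2); a normal to α is A_1B_2 × A_1A_2 = (-120, -96, 96).
Using A_1: α has equation -120x - 96y + 96z = -600.
n·Q − d = (-120)·(3) + (-96)·(4) + (96)·(6) − (-600) = 432; |n| = √32832.
Distance = |432| / √32832 = 432/√32832 ≈ 2.384.

2.384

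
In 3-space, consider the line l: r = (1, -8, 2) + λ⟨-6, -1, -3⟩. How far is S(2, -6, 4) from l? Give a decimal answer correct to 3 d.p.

Taking (1, -8, 2) on l with direction v = (-6, -1, -3): w = S − (1, -8, 2) = (1, 2, 2), and w × v = (-4, -9, 11).
Distance = |w × v| / |v| = √218 / √46 ≈ 2.177.

2.177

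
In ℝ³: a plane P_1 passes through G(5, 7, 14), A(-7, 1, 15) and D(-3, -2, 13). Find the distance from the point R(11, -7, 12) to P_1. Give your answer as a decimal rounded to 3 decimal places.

GA = (-12, -6, 1), GD = (-8, -9, -1); a normal to P_1 is GA × GD = (15, -20, 60).
Using G: P_1 has equation 15x - 20y + 60z = 775.
n·R − d = (15)·(11) + (-20)·(-7) + (60)·(12) − 775 = 250; |n| = √4225.
Distance = |250| / √4225 = 250/√4225 ≈ 3.846.

3.846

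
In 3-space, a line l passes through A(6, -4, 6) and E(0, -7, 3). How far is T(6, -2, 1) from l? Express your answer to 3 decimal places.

5.244

A direction vector for l is E − A = (-6, -3, -3).
Taking (6, -4, 6) on l with direction v = (-6, -3, -3): w = T − (6, -4, 6) = (0, 2, -5), and w × v = (-21, 30, 12).
Distance = |w × v| / |v| = √1485 / √54 ≈ 5.244.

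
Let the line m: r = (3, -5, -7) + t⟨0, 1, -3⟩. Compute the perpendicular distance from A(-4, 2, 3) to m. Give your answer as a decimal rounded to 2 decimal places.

12.05

Taking (3, -5, -7) on m with direction v = (0, 1, -3): w = A − (3, -5, -7) = (-7, 7, 10), and w × v = (-31, -21, -7).
Distance = |w × v| / |v| = √1451 / √10 ≈ 12.05.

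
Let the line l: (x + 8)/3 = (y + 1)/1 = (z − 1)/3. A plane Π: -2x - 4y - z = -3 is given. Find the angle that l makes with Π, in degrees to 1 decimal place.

l has direction (3, 1, 3) through (-8, -1, 1).
sin θ = |n·v| / (|n||v|) = |-13| / (√21 · √19) = 0.65081.
θ ≈ 40.6°.

40.6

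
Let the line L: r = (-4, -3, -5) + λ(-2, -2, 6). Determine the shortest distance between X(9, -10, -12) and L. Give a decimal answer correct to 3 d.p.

14.168

Taking (-4, -3, -5) on L with direction v = (-2, -2, 6): w = X − (-4, -3, -5) = (13, -7, -7), and w × v = (-56, -64, -40).
Distance = |w × v| / |v| = √8832 / √44 ≈ 14.168.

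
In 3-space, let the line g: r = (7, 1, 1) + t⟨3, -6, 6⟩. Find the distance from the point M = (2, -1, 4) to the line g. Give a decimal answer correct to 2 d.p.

5.93

Taking (7, 1, 1) on g with direction v = (3, -6, 6): w = M − (7, 1, 1) = (-5, -2, 3), and w × v = (6, 39, 36).
Distance = |w × v| / |v| = √2853 / √81 ≈ 5.93.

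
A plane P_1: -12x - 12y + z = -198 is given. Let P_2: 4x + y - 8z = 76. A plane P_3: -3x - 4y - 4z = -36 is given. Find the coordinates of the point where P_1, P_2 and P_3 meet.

(4, 12, -6)

Solving the 3×3 linear system -12x - 12y + z = -198, 4x + y - 8z = 76, -3x - 4y - 4z = -36 (e.g. by elimination or Cramer's rule, determinant = -61) gives (4, 12, -6).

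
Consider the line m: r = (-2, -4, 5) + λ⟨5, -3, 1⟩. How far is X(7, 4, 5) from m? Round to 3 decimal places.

11.507

Taking (-2, -4, 5) on m with direction v = (5, -3, 1): w = X − (-2, -4, 5) = (9, 8, 0), and w × v = (8, -9, -67).
Distance = |w × v| / |v| = √4634 / √35 ≈ 11.507.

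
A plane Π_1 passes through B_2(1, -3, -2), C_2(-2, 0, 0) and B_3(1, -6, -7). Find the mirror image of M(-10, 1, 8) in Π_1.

B_2C_2 = (-3, 3, 2), B_2B_3 = (0, -3, -5); a normal to Π_1 is B_2C_2 × B_2B_3 = (-9, -15, 9).
Using B_2: Π_1 has equation -9x - 15y + 9z = 18.
λ = (n·M − d)/|n|² = (147 − 18)/387 = 1/3.
Reflection = M − 2λn = (-10, 1, 8) − (2/3)·(-9, -15, 9) = (-4, 11, 2).

(-4, 11, 2)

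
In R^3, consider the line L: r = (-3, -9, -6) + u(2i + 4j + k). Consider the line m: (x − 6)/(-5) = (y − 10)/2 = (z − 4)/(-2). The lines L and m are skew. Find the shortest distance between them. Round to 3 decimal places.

m has direction (-5, 2, -2) through (6, 10, 4).
Common perpendicular direction n = (2, 4, 1) × (-5, 2, -2) = (-10, -1, 24).
With w = (6, 10, 4) − (-3, -9, -6) = (9, 19, 10), w · n = 131.
Distance = |w · n| / |n| = |131| / √677 ≈ 5.035.

5.035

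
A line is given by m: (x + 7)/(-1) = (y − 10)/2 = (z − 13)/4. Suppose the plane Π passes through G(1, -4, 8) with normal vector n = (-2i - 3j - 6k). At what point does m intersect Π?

m has direction (-1, 2, 4) through (-7, 10, 13).
Π: n·r = n·G gives -2x - 3y - 6z = -38.
Substitute r = (-7, 10, 13) + t(-1, 2, 4) into the plane: -94 + (-28)t = -38, so t = -2.
Intersection: (-7, 10, 13) + (-2)·(-1, 2, 4) = (-5, 6, 5).

(-5, 6, 5)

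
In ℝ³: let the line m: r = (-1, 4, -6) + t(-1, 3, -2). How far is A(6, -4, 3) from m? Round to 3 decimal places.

4.743

Taking (-1, 4, -6) on m with direction v = (-1, 3, -2): w = A − (-1, 4, -6) = (7, -8, 9), and w × v = (-11, 5, 13).
Distance = |w × v| / |v| = √315 / √14 ≈ 4.743.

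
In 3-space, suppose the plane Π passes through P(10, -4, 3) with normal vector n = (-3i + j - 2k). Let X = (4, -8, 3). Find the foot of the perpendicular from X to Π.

Π: n·r = n·P gives -3x + y - 2z = -40.
Foot = X − λn with λ = (n·X − d)/|n|² = (-26 − (-40))/14 = 1.
Foot = (4, -8, 3) − 1·(-3, 1, -2) = (7, -9, 5).

(7, -9, 5)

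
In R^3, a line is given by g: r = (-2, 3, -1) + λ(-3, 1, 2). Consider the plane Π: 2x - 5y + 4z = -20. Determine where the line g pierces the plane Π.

Substitute r = (-2, 3, -1) + t(-3, 1, 2) into the plane: -23 + (-3)t = -20, so t = -1.
Intersection: (-2, 3, -1) + (-1)·(-3, 1, 2) = (1, 2, -3).

(1, 2, -3)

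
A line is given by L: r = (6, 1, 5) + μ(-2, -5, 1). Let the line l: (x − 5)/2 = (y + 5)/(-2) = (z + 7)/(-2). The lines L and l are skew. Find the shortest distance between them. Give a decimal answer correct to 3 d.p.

9.058

l has direction (2, -2, -2) through (5, -5, -7).
Common perpendicular direction n = (-2, -5, 1) × (2, -2, -2) = (12, -2, 14).
With w = (5, -5, -7) − (6, 1, 5) = (-1, -6, -12), w · n = -168.
Distance = |w · n| / |n| = |-168| / √344 ≈ 9.058.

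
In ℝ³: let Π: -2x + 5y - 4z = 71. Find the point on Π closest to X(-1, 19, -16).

(3, 9, -8)

Foot = X − λn with λ = (n·X − d)/|n|² = (161 − 71)/45 = 2.
Foot = (-1, 19, -16) − 2·(-2, 5, -4) = (3, 9, -8).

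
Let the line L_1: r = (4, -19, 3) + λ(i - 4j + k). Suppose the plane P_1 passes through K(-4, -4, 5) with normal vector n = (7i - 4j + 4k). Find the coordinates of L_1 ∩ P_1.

(0, -3, -1)

P_1: n·r = n·K gives 7x - 4y + 4z = 8.
Substitute r = (4, -19, 3) + t(1, -4, 1) into the plane: 116 + 27t = 8, so t = -4.
Intersection: (4, -19, 3) + (-4)·(1, -4, 1) = (0, -3, -1).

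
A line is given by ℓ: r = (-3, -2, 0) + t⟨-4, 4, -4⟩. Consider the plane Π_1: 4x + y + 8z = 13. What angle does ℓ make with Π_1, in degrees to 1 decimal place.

sin θ = |n·v| / (|n||v|) = |-44| / (√81 · √48) = 0.70565.
θ ≈ 44.9°.

44.9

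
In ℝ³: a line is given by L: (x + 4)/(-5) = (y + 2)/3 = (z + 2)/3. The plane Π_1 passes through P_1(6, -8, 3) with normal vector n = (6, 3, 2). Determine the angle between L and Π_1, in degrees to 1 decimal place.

19.1

L has direction (-5, 3, 3) through (-4, -2, -2).
Π_1: n·r = n·P_1 gives 6x + 3y + 2z = 18.
sin θ = |n·v| / (|n||v|) = |-15| / (√49 · √43) = 0.32678.
θ ≈ 19.1°.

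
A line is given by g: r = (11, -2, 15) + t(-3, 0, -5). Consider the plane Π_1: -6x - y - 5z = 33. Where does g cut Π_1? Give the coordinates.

(-1, -2, -5)

Substitute r = (11, -2, 15) + t(-3, 0, -5) into the plane: -139 + 43t = 33, so t = 4.
Intersection: (11, -2, 15) + 4·(-3, 0, -5) = (-1, -2, -5).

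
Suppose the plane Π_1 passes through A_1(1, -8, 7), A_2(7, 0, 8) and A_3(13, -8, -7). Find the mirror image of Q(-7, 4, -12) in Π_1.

A_1A_2 = (6, 8, 1), A_1A_3 = (12, 0, -14); a normal to Π_1 is A_1A_2 × A_1A_3 = (-112, 96, -96).
Using A_1: Π_1 has equation -112x + 96y - 96z = -1552.
λ = (n·Q − d)/|n|² = (2320 − (-1552))/30976 = 1/8.
Reflection = Q − 2λn = (-7, 4, -12) − (1/4)·(-112, 96, -96) = (21, -20, 12).

(21, -20, 12)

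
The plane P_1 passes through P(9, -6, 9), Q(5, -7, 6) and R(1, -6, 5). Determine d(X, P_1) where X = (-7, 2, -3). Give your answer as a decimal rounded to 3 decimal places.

PQ = (-4, -1, -3), PR = (-8, 0, -4); a normal to P_1 is PQ × PR = (4, 8, -8).
Using P: P_1 has equation 4x + 8y - 8z = -84.
n·X − d = (4)·(-7) + (8)·(2) + (-8)·(-3) − (-84) = 96; |n| = √144.
Distance = |96| / √144 = 96/√144 ≈ 8.000.

8.000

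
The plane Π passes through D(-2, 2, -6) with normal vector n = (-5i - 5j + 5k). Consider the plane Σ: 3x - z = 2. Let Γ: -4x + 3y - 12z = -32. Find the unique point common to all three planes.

Π: n·r = n·D gives -5x - 5y + 5z = -30.
Solving the 3×3 linear system -5x - 5y + 5z = -30, 3x - z = 2, -4x + 3y - 12z = -32 (e.g. by elimination or Cramer's rule, determinant = -170) gives (2, 8, 4).

(2, 8, 4)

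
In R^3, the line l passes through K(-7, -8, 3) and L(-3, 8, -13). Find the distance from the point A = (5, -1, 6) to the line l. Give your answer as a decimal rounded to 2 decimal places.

13.35

A direction vector for l is L − K = (4, 16, -16).
Taking (-7, -8, 3) on l with direction v = (4, 16, -16): w = A − (-7, -8, 3) = (12, 7, 3), and w × v = (-160, 204, 164).
Distance = |w × v| / |v| = √94112 / √528 ≈ 13.35.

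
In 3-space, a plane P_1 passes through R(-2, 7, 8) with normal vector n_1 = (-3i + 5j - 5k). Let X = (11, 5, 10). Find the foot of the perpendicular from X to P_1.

P_1: n_1·r = n_1·R gives -3x + 5y - 5z = 1.
Foot = X − λn with λ = (n·X − d)/|n|² = (-58 − 1)/59 = -1.
Foot = (11, 5, 10) − (-1)·(-3, 5, -5) = (8, 10, 5).

(8, 10, 5)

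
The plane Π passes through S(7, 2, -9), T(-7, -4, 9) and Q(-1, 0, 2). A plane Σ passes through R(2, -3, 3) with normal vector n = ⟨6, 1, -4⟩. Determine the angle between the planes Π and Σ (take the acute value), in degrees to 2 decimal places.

70.71

ST = (-14, -6, 18), SQ = (-8, -2, 11); a normal to Π is ST × SQ = (-30, 10, -20).
Using S: Π has equation -30x + 10y - 20z = -10.
Σ: n·r = n·R gives 6x + y - 4z = -3.
cos θ = |n₁·n₂| / (|n₁||n₂|) = |-90| / (√1400 · √53).
θ = arccos(0.33040) ≈ 70.71°.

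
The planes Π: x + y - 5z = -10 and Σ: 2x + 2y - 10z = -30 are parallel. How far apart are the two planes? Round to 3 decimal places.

0.962

Rescale Σ by 1/2: x + y - 5z = -15. Then distance = |-10 − (-15)| / √27 ≈ 0.962.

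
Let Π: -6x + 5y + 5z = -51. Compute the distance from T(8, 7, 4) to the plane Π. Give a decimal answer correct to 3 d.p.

n·T − d = (-6)·(8) + (5)·(7) + (5)·(4) − (-51) = 58; |n| = √86.
Distance = |58| / √86 = 58/√86 ≈ 6.254.

6.254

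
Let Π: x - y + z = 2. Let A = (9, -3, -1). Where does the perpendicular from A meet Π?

(6, 0, -4)

Foot = A − λn with λ = (n·A − d)/|n|² = (11 − 2)/3 = 3.
Foot = (9, -3, -1) − 3·(1, -1, 1) = (6, 0, -4).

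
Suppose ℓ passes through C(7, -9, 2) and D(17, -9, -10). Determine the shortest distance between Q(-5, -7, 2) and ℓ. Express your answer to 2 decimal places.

A direction vector for ℓ is D − C = (10, 0, -12).
Taking (7, -9, 2) on ℓ with direction v = (10, 0, -12): w = Q − (7, -9, 2) = (-12, 2, 0), and w × v = (-24, -144, -20).
Distance = |w × v| / |v| = √21712 / √244 ≈ 9.43.

9.43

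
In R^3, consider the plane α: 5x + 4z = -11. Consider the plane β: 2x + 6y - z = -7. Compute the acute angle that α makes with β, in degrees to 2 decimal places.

cos θ = |n₁·n₂| / (|n₁||n₂|) = |6| / (√41 · √41).
θ = arccos(0.14634) ≈ 81.59°.

81.59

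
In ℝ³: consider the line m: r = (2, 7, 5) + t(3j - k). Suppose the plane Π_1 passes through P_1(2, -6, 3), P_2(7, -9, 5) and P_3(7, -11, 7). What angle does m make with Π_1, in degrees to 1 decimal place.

26.3

P_1P_2 = (5, -3, 2), P_1P_3 = (5, -5, 4); a normal to Π_1 is P_1P_2 × P_1P_3 = (-2, -10, -10).
Using P_1: Π_1 has equation -2x - 10y - 10z = 26.
sin θ = |n·v| / (|n||v|) = |-20| / (√204 · √10) = 0.44281.
θ ≈ 26.3°.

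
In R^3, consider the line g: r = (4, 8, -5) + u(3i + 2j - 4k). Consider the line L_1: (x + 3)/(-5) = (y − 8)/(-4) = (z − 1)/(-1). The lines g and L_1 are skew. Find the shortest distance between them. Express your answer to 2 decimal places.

L_1 has direction (-5, -4, -1) through (-3, 8, 1).
Common perpendicular direction n = (3, 2, -4) × (-5, -4, -1) = (-18, 23, -2).
With w = (-3, 8, 1) − (4, 8, -5) = (-7, 0, 6), w · n = 114.
Distance = |w · n| / |n| = |114| / √857 ≈ 3.89.

3.89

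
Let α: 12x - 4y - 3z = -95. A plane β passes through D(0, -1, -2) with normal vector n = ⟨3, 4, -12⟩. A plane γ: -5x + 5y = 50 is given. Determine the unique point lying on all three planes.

(-8, 2, -3)

β: n·r = n·D gives 3x + 4y - 12z = 20.
Solving the 3×3 linear system 12x - 4y - 3z = -95, 3x + 4y - 12z = 20, -5x + 5y = 50 (e.g. by elimination or Cramer's rule, determinant = 375) gives (-8, 2, -3).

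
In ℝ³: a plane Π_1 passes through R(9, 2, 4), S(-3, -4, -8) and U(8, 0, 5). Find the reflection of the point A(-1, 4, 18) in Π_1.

RS = (-12, -6, -12), RU = (-1, -2, 1); a normal to Π_1 is RS × RU = (-30, 24, 18).
Using R: Π_1 has equation -30x + 24y + 18z = -150.
λ = (n·A − d)/|n|² = (450 − (-150))/1800 = 1/3.
Reflection = A − 2λn = (-1, 4, 18) − (2/3)·(-30, 24, 18) = (19, -12, 6).

(19, -12, 6)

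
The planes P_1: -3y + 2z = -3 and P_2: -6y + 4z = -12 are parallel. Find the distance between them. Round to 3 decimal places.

0.832

Rescale P_2 by 1/2: -3y + 2z = -6. Then distance = |-3 − (-6)| / √13 ≈ 0.832.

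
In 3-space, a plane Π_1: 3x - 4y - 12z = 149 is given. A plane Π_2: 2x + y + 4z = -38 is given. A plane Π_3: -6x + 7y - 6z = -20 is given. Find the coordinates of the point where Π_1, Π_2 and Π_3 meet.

Solving the 3×3 linear system 3x - 4y - 12z = 149, 2x + y + 4z = -38, -6x + 7y - 6z = -20 (e.g. by elimination or Cramer's rule, determinant = -294) gives (3, -8, -9).

(3, -8, -9)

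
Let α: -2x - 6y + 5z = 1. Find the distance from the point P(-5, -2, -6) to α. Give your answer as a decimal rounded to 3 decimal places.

1.116

n·P − d = (-2)·(-5) + (-6)·(-2) + (5)·(-6) − 1 = -9; |n| = √65.
Distance = |-9| / √65 = 9/√65 ≈ 1.116.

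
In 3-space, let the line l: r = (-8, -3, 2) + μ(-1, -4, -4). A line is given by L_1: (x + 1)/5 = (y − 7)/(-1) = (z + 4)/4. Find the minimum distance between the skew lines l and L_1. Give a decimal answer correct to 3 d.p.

12.862

L_1 has direction (5, -1, 4) through (-1, 7, -4).
Common perpendicular direction n = (-1, -4, -4) × (5, -1, 4) = (-20, -16, 21).
With w = (-1, 7, -4) − (-8, -3, 2) = (7, 10, -6), w · n = -426.
Distance = |w · n| / |n| = |-426| / √1097 ≈ 12.862.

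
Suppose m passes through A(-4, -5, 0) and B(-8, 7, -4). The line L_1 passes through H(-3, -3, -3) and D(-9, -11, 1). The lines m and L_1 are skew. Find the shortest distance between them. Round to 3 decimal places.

A direction vector for m is B − A = (-4, 12, -4).
A direction vector for L_1 is D − H = (-6, -8, 4).
Common perpendicular direction n = (-4, 12, -4) × (-6, -8, 4) = (16, 40, 104).
With w = (-3, -3, -3) − (-4, -5, 0) = (1, 2, -3), w · n = -216.
Distance = |w · n| / |n| = |-216| / √12672 ≈ 1.919.

1.919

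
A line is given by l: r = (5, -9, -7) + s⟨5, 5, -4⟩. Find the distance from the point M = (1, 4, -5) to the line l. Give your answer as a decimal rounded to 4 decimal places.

Taking (5, -9, -7) on l with direction v = (5, 5, -4): w = M − (5, -9, -7) = (-4, 13, 2), and w × v = (-62, -6, -85).
Distance = |w × v| / |v| = √11105 / √66 ≈ 12.9714.

12.9714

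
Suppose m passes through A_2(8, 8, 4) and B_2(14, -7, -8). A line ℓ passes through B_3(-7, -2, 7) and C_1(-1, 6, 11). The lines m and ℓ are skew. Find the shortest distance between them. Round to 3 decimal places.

4.851

A direction vector for m is B_2 − A_2 = (6, -15, -12).
A direction vector for ℓ is C_1 − B_3 = (6, 8, 4).
Common perpendicular direction n = (6, -15, -12) × (6, 8, 4) = (36, -96, 138).
With w = (-7, -2, 7) − (8, 8, 4) = (-15, -10, 3), w · n = 834.
Distance = |w · n| / |n| = |834| / √29556 ≈ 4.851.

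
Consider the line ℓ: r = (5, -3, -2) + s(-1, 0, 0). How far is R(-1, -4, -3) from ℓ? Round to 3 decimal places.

Taking (5, -3, -2) on ℓ with direction v = (-1, 0, 0): w = R − (5, -3, -2) = (-6, -1, -1), and w × v = (0, 1, -1).
Distance = |w × v| / |v| = √2 / √1 ≈ 1.414.

1.414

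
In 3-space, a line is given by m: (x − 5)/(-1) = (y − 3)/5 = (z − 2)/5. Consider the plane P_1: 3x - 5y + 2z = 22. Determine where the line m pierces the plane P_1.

(6, -2, -3)

m has direction (-1, 5, 5) through (5, 3, 2).
Substitute r = (5, 3, 2) + t(-1, 5, 5) into the plane: 4 + (-18)t = 22, so t = -1.
Intersection: (5, 3, 2) + (-1)·(-1, 5, 5) = (6, -2, -3).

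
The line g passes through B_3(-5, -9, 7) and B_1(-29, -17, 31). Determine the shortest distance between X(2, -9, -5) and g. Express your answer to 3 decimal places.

4.690

A direction vector for g is B_1 − B_3 = (-24, -8, 24).
Taking (-5, -9, 7) on g with direction v = (-24, -8, 24): w = X − (-5, -9, 7) = (7, 0, -12), and w × v = (-96, 120, -56).
Distance = |w × v| / |v| = √26752 / √1216 ≈ 4.690.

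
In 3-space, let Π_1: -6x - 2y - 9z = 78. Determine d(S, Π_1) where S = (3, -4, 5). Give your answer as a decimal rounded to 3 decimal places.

12.091

n·S − d = (-6)·(3) + (-2)·(-4) + (-9)·(5) − 78 = -133; |n| = √121.
Distance = |-133| / √121 = 133/√121 ≈ 12.091.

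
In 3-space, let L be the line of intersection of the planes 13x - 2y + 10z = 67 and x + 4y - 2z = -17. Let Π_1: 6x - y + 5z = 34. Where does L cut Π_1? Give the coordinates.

Direction of L: (13, -2, 10) × (1, 4, -2) = (-36, 36, 54).
A point on L: solving the two plane equations with x = 5 gives (5, -6, -1).
Substitute r = (5, -6, -1) + t(-36, 36, 54) into the plane: 31 + 18t = 34, so t = 1/6.
Intersection: (5, -6, -1) + (1/6)·(-36, 36, 54) = (-1, 0, 8).

(-1, 0, 8)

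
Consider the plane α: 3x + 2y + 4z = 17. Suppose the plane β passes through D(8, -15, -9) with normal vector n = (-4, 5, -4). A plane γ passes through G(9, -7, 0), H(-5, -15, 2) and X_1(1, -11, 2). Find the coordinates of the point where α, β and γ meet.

β: n·r = n·D gives -4x + 5y - 4z = -71.
GH = (-14, -8, 2), GX_1 = (-8, -4, 2); a normal to γ is GH × GX_1 = (-8, 12, -8).
Using G: γ has equation -8x + 12y - 8z = -156.
Solving the 3×3 linear system 3x + 2y + 4z = 17, -4x + 5y - 4z = -71, -8x + 12y - 8z = -156 (e.g. by elimination or Cramer's rule, determinant = -8) gives (5, -7, 4).

(5, -7, 4)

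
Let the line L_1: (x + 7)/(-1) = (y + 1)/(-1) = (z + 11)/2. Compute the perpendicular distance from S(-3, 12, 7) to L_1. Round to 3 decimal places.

21.186

L_1 has direction (-1, -1, 2) through (-7, -1, -11).
Taking (-7, -1, -11) on L_1 with direction v = (-1, -1, 2): w = S − (-7, -1, -11) = (4, 13, 18), and w × v = (44, -26, 9).
Distance = |w × v| / |v| = √2693 / √6 ≈ 21.186.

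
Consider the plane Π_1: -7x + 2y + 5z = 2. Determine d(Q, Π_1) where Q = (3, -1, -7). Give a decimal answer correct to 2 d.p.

6.79

n·Q − d = (-7)·(3) + (2)·(-1) + (5)·(-7) − 2 = -60; |n| = √78.
Distance = |-60| / √78 = 60/√78 ≈ 6.79.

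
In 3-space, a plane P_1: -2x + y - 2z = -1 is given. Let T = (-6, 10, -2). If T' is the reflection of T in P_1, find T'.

(6, 4, 10)

λ = (n·T − d)/|n|² = (26 − (-1))/9 = 3.
Reflection = T − 2λn = (-6, 10, -2) − 6·(-2, 1, -2) = (6, 4, 10).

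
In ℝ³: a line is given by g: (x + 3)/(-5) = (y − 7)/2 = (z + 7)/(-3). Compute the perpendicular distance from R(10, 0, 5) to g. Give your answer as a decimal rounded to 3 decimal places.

g has direction (-5, 2, -3) through (-3, 7, -7).
Taking (-3, 7, -7) on g with direction v = (-5, 2, -3): w = R − (-3, 7, -7) = (13, -7, 12), and w × v = (-3, -21, -9).
Distance = |w × v| / |v| = √531 / √38 ≈ 3.738.

3.738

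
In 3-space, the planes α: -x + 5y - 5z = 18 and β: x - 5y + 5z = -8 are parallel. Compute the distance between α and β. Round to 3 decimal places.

1.400

Rescale β by 1/(-1): -x + 5y - 5z = 8. Then distance = |18 − 8| / √51 ≈ 1.400.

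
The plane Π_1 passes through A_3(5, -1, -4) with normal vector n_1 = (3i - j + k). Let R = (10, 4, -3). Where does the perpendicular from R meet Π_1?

(7, 5, -4)

Π_1: n_1·r = n_1·A_3 gives 3x - y + z = 12.
Foot = R − λn with λ = (n·R − d)/|n|² = (23 − 12)/11 = 1.
Foot = (10, 4, -3) − 1·(3, -1, 1) = (7, 5, -4).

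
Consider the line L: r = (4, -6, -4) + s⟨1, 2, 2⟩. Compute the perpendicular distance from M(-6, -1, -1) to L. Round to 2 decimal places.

Taking (4, -6, -4) on L with direction v = (1, 2, 2): w = M − (4, -6, -4) = (-10, 5, 3), and w × v = (4, 23, -25).
Distance = |w × v| / |v| = √1170 / √9 ≈ 11.40.

11.40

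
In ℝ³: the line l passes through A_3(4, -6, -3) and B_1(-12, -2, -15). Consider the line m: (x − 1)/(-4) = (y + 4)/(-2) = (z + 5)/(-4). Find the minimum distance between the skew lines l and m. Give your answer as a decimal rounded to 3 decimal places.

0.124

A direction vector for l is B_1 − A_3 = (-16, 4, -12).
m has direction (-4, -2, -4) through (1, -4, -5).
Common perpendicular direction n = (-16, 4, -12) × (-4, -2, -4) = (-40, -16, 48).
With w = (1, -4, -5) − (4, -6, -3) = (-3, 2, -2), w · n = -8.
Distance = |w · n| / |n| = |-8| / √4160 ≈ 0.124.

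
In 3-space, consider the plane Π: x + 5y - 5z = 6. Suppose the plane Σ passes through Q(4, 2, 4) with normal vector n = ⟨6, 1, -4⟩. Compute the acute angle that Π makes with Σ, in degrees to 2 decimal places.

Σ: n·r = n·Q gives 6x + y - 4z = 10.
cos θ = |n₁·n₂| / (|n₁||n₂|) = |31| / (√51 · √53).
θ = arccos(0.59626) ≈ 53.40°.

53.40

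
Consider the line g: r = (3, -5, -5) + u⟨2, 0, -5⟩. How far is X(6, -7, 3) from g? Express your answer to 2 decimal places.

6.09

Taking (3, -5, -5) on g with direction v = (2, 0, -5): w = X − (3, -5, -5) = (3, -2, 8), and w × v = (10, 31, 4).
Distance = |w × v| / |v| = √1077 / √29 ≈ 6.09.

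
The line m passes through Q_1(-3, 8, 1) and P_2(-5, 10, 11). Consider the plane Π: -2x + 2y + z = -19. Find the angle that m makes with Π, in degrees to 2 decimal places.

35.26

A direction vector for m is P_2 − Q_1 = (-2, 2, 10).
sin θ = |n·v| / (|n||v|) = |18| / (√9 · √108) = 0.57735.
θ ≈ 35.26°.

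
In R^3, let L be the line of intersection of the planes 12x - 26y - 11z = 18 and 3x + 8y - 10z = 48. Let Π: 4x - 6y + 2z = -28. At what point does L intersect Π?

(-4, 0, -6)

Direction of L: (12, -26, -11) × (3, 8, -10) = (348, 87, 174).
A point on L: solving the two plane equations with x = -12 gives (-12, -2, -10).
Substitute r = (-12, -2, -10) + t(348, 87, 174) into the plane: -56 + 1218t = -28, so t = 2/87.
Intersection: (-12, -2, -10) + (2/87)·(348, 87, 174) = (-4, 0, -6).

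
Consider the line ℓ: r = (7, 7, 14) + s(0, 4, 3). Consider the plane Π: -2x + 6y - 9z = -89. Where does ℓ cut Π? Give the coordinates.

(7, -5, 5)

Substitute r = (7, 7, 14) + t(0, 4, 3) into the plane: -98 + (-3)t = -89, so t = -3.
Intersection: (7, 7, 14) + (-3)·(0, 4, 3) = (7, -5, 5).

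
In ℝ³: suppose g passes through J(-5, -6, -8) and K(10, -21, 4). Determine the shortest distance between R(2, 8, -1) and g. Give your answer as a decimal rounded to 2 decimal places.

17.12

A direction vector for g is K − J = (15, -15, 12).
Taking (-5, -6, -8) on g with direction v = (15, -15, 12): w = R − (-5, -6, -8) = (7, 14, 7), and w × v = (273, 21, -315).
Distance = |w × v| / |v| = √174195 / √594 ≈ 17.12.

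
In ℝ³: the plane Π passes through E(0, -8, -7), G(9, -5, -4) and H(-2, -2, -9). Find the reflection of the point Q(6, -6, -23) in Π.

(-6, 0, 7)

EG = (9, 3, 3), EH = (-2, 6, -2); a normal to Π is EG × EH = (-24, 12, 60).
Using E: Π has equation -24x + 12y + 60z = -516.
λ = (n·Q − d)/|n|² = (-1596 − (-516))/4320 = -1/4.
Reflection = Q − 2λn = (6, -6, -23) − (-1/2)·(-24, 12, 60) = (-6, 0, 7).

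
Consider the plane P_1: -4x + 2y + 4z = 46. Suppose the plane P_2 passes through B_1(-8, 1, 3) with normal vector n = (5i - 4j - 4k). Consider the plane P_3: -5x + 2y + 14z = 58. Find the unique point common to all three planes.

P_2: n·r = n·B_1 gives 5x - 4y - 4z = -56.
Solving the 3×3 linear system -4x + 2y + 4z = 46, 5x - 4y - 4z = -56, -5x + 2y + 14z = 58 (e.g. by elimination or Cramer's rule, determinant = 52) gives (-12, -1, 0).

(-12, -1, 0)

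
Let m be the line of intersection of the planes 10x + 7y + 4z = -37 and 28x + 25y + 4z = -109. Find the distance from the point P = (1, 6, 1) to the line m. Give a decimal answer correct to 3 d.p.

7.779

Direction of m: (10, 7, 4) × (28, 25, 4) = (-72, 72, 54).
A point on m: solving the two plane equations with x = 1 gives (1, -5, -3).
Taking (1, -5, -3) on m with direction v = (-72, 72, 54): w = P − (1, -5, -3) = (0, 11, 4), and w × v = (306, -288, 792).
Distance = |w × v| / |v| = √803844 / √13284 ≈ 7.779.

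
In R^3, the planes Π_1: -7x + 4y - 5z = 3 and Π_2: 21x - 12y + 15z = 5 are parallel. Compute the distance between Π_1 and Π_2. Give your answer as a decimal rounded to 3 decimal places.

0.492

Rescale Π_2 by 1/(-3): -7x + 4y - 5z = -5/3. Then distance = |3 − (-5/3)| / √90 ≈ 0.492.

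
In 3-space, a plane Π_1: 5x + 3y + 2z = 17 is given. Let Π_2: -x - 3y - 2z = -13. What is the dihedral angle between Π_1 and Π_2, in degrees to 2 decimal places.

cos θ = |n₁·n₂| / (|n₁||n₂|) = |-18| / (√38 · √14).
θ = arccos(0.78040) ≈ 38.70°.

38.70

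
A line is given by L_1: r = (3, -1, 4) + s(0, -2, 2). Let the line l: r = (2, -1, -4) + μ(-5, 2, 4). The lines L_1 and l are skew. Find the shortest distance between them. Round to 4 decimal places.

4.9603

Common perpendicular direction n = (0, -2, 2) × (-5, 2, 4) = (-12, -10, -10).
With w = (2, -1, -4) − (3, -1, 4) = (-1, 0, -8), w · n = 92.
Distance = |w · n| / |n| = |92| / √344 ≈ 4.9603.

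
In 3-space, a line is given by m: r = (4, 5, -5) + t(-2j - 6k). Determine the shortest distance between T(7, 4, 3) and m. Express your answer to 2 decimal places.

4.59

Taking (4, 5, -5) on m with direction v = (0, -2, -6): w = T − (4, 5, -5) = (3, -1, 8), and w × v = (22, 18, -6).
Distance = |w × v| / |v| = √844 / √40 ≈ 4.59.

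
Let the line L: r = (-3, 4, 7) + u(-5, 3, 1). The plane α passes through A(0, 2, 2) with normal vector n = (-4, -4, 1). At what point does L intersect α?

(2, 1, 6)

α: n·r = n·A gives -4x - 4y + z = -6.
Substitute r = (-3, 4, 7) + t(-5, 3, 1) into the plane: 3 + 9t = -6, so t = -1.
Intersection: (-3, 4, 7) + (-1)·(-5, 3, 1) = (2, 1, 6).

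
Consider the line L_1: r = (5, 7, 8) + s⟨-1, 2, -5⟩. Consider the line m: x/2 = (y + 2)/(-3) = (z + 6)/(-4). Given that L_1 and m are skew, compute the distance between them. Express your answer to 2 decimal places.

m has direction (2, -3, -4) through (0, -2, -6).
Common perpendicular direction n = (-1, 2, -5) × (2, -3, -4) = (-23, -14, -1).
With w = (0, -2, -6) − (5, 7, 8) = (-5, -9, -14), w · n = 255.
Distance = |w · n| / |n| = |255| / √726 ≈ 9.46.

9.46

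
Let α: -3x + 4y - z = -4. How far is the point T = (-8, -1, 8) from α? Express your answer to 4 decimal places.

3.1379

n·T − d = (-3)·(-8) + (4)·(-1) + (-1)·(8) − (-4) = 16; |n| = √26.
Distance = |16| / √26 = 16/√26 ≈ 3.1379.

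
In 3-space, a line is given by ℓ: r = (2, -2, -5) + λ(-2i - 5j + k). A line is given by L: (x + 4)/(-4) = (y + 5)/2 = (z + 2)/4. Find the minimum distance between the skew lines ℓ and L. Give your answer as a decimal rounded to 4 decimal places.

L has direction (-4, 2, 4) through (-4, -5, -2).
Common perpendicular direction n = (-2, -5, 1) × (-4, 2, 4) = (-22, 4, -24).
With w = (-4, -5, -2) − (2, -2, -5) = (-6, -3, 3), w · n = 48.
Distance = |w · n| / |n| = |48| / √1076 ≈ 1.4633.

1.4633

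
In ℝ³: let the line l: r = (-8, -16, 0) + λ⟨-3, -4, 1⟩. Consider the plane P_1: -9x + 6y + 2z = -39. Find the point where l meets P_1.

Substitute r = (-8, -16, 0) + t(-3, -4, 1) into the plane: -24 + 5t = -39, so t = -3.
Intersection: (-8, -16, 0) + (-3)·(-3, -4, 1) = (1, -4, -3).

(1, -4, -3)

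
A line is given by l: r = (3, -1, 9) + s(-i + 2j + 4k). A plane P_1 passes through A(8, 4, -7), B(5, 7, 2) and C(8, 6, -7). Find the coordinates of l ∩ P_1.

AB = (-3, 3, 9), AC = (0, 2, 0); a normal to P_1 is AB × AC = (-18, 0, -6).
Using A: P_1 has equation -18x - 6z = -102.
Substitute r = (3, -1, 9) + t(-1, 2, 4) into the plane: -108 + (-6)t = -102, so t = -1.
Intersection: (3, -1, 9) + (-1)·(-1, 2, 4) = (4, -3, 5).

(4, -3, 5)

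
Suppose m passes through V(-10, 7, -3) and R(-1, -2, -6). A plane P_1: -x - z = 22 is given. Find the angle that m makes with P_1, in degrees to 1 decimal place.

A direction vector for m is R − V = (9, -9, -3).
sin θ = |n·v| / (|n||v|) = |-6| / (√2 · √171) = 0.32444.
θ ≈ 18.9°.

18.9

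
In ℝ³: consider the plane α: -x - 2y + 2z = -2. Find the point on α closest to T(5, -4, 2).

Foot = T − λn with λ = (n·T − d)/|n|² = (7 − (-2))/9 = 1.
Foot = (5, -4, 2) − 1·(-1, -2, 2) = (6, -2, 0).

(6, -2, 0)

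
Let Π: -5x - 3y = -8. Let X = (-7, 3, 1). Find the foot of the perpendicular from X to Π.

Foot = X − λn with λ = (n·X − d)/|n|² = (26 − (-8))/34 = 1.
Foot = (-7, 3, 1) − 1·(-5, -3, 0) = (-2, 6, 1).

(-2, 6, 1)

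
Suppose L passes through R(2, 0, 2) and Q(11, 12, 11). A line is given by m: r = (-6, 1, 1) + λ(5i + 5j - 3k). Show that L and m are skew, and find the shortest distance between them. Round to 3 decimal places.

6.718

A direction vector for L is Q − R = (9, 12, 9).
Common perpendicular direction n = (9, 12, 9) × (5, 5, -3) = (-81, 72, -15).
With w = (-6, 1, 1) − (2, 0, 2) = (-8, 1, -1), w · n = 735.
Since n ≠ 0 the lines are not parallel, and w · n = 735 ≠ 0 so they do not intersect; hence they are skew.
Distance = |w · n| / |n| = |735| / √11970 ≈ 6.718.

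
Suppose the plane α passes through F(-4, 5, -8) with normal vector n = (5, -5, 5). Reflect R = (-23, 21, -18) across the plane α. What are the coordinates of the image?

(7, -9, 12)

α: n·r = n·F gives 5x - 5y + 5z = -85.
λ = (n·R − d)/|n|² = (-310 − (-85))/75 = -3.
Reflection = R − 2λn = (-23, 21, -18) − (-6)·(5, -5, 5) = (7, -9, 12).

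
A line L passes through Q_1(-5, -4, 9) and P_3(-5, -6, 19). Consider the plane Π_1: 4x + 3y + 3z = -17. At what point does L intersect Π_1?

A direction vector for L is P_3 − Q_1 = (0, -2, 10).
Substitute r = (-5, -4, 9) + t(0, -2, 10) into the plane: -5 + 24t = -17, so t = -1/2.
Intersection: (-5, -4, 9) + (-1/2)·(0, -2, 10) = (-5, -3, 4).

(-5, -3, 4)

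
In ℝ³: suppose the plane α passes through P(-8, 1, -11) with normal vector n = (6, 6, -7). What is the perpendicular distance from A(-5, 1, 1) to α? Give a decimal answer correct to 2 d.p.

α: n·r = n·P gives 6x + 6y - 7z = 35.
n·A − d = (6)·(-5) + (6)·(1) + (-7)·(1) − 35 = -66; |n| = √121.
Distance = |-66| / √121 = 66/√121 ≈ 6.00.

6.00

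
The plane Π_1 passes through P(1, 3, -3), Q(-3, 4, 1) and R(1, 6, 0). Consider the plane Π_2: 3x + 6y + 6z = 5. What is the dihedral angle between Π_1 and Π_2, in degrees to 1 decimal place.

81.0

PQ = (-4, 1, 4), PR = (0, 3, 3); a normal to Π_1 is PQ × PR = (-9, 12, -12).
Using P: Π_1 has equation -9x + 12y - 12z = 63.
cos θ = |n₁·n₂| / (|n₁||n₂|) = |-27| / (√369 · √81).
θ = arccos(0.15617) ≈ 81.0°.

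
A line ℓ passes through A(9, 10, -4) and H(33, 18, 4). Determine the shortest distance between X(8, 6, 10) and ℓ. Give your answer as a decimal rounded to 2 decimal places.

14.44

A direction vector for ℓ is H − A = (24, 8, 8).
Taking (9, 10, -4) on ℓ with direction v = (24, 8, 8): w = X − (9, 10, -4) = (-1, -4, 14), and w × v = (-144, 344, 88).
Distance = |w × v| / |v| = √146816 / √704 ≈ 14.44.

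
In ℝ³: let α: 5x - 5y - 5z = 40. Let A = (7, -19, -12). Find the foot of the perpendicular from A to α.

(-3, -9, -2)

Foot = A − λn with λ = (n·A − d)/|n|² = (190 − 40)/75 = 2.
Foot = (7, -19, -12) − 2·(5, -5, -5) = (-3, -9, -2).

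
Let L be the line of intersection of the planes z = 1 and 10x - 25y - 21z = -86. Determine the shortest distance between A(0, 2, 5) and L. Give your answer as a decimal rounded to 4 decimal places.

Direction of L: (0, 0, 1) × (10, -25, -21) = (25, 10, 0).
A point on L: solving the two plane equations with x = -4 gives (-4, 1, 1).
Taking (-4, 1, 1) on L with direction v = (25, 10, 0): w = A − (-4, 1, 1) = (4, 1, 4), and w × v = (-40, 100, 15).
Distance = |w × v| / |v| = √11825 / √725 ≈ 4.0386.

4.0386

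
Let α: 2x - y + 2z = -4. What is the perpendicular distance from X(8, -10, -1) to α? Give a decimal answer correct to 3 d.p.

9.333

n·X − d = (2)·(8) + (-1)·(-10) + (2)·(-1) − (-4) = 28; |n| = √9.
Distance = |28| / √9 = 28/√9 ≈ 9.333.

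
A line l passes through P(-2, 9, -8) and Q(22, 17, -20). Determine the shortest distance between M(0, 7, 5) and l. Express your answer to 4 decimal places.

A direction vector for l is Q − P = (24, 8, -12).
Taking (-2, 9, -8) on l with direction v = (24, 8, -12): w = M − (-2, 9, -8) = (2, -2, 13), and w × v = (-80, 336, 64).
Distance = |w × v| / |v| = √123392 / √784 ≈ 12.5454.

12.5454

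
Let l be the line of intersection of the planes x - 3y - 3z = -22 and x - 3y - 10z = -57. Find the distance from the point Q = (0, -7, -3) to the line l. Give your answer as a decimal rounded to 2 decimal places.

11.93

Direction of l: (1, -3, -3) × (1, -3, -10) = (21, 7, 0).
A point on l: solving the two plane equations with x = 5 gives (5, 4, 5).
Taking (5, 4, 5) on l with direction v = (21, 7, 0): w = Q − (5, 4, 5) = (-5, -11, -8), and w × v = (56, -168, 196).
Distance = |w × v| / |v| = √69776 / √490 ≈ 11.93.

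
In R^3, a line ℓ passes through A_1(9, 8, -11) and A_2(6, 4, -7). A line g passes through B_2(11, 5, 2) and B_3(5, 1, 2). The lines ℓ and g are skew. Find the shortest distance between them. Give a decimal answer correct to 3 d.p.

A direction vector for ℓ is A_2 − A_1 = (-3, -4, 4).
A direction vector for g is B_3 − B_2 = (-6, -4, 0).
Common perpendicular direction n = (-3, -4, 4) × (-6, -4, 0) = (16, -24, -12).
With w = (11, 5, 2) − (9, 8, -11) = (2, -3, 13), w · n = -52.
Distance = |w · n| / |n| = |-52| / √976 ≈ 1.664.

1.664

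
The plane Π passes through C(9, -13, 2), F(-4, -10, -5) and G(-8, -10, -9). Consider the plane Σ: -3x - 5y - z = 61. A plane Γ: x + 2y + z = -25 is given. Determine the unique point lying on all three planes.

CF = (-13, 3, -7), CG = (-17, 3, -11); a normal to Π is CF × CG = (-12, -24, 12).
Using C: Π has equation -12x - 24y + 12z = 228.
Solving the 3×3 linear system -12x - 24y + 12z = 228, -3x - 5y - z = 61, x + 2y + z = -25 (e.g. by elimination or Cramer's rule, determinant = -24) gives (-6, -8, -3).

(-6, -8, -3)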